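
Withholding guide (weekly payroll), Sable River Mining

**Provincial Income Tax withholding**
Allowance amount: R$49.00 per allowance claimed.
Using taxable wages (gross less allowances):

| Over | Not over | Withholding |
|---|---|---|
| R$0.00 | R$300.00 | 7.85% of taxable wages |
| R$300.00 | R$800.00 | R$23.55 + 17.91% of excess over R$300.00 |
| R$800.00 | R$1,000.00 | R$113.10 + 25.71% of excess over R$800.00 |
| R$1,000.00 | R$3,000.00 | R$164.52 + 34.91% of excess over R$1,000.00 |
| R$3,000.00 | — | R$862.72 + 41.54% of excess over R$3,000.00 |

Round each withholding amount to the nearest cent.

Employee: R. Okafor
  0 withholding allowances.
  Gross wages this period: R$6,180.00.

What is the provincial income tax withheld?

Provincial Income Tax: taxable = R$6,180.00
  R$862.72 + 41.54% × (R$6,180.00 − R$3,000.00) = R$862.72 + 41.54% × R$3,180.00 = R$2,183.69

R$2,183.69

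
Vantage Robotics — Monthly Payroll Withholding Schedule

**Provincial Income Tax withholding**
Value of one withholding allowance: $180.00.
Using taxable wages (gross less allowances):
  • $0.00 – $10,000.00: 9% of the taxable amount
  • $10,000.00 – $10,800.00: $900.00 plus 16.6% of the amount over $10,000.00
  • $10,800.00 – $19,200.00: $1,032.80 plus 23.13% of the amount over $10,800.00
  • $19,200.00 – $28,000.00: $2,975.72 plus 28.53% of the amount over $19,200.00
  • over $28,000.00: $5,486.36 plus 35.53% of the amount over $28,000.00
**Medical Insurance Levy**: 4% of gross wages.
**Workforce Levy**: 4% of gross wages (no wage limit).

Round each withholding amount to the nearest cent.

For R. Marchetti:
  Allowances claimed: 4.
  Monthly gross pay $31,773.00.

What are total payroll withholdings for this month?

Provincial Income Tax: taxable = $31,773.00 − 4×$180.00 = $31,053.00
  $5,486.36 + 35.53% × ($31,053.00 − $28,000.00) = $5,486.36 + 35.53% × $3,053.00 = $6,571.09
Medical Insurance Levy: 4% × $31,773.00 = $1,270.92
Workforce Levy: 4% × $31,773.00 = $1,270.92
Total: $6,571.09 + $1,270.92 + $1,270.92 = $9,112.93

$9,112.93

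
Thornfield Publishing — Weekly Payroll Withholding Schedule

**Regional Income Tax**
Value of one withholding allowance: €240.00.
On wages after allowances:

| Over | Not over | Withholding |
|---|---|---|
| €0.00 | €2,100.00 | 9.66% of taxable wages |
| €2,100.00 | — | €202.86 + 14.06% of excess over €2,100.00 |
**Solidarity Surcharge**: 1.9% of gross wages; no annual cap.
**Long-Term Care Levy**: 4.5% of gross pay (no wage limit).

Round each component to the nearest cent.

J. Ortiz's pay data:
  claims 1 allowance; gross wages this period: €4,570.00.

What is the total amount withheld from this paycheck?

€808.88

Regional Income Tax: taxable = €4,570.00 − 1×€240.00 = €4,330.00
  €202.86 + 14.06% × (€4,330.00 − €2,100.00) = €202.86 + 14.06% × €2,230.00 = €516.40
Solidarity Surcharge: 1.9% × €4,570.00 = €86.83
Long-Term Care Levy: 4.5% × €4,570.00 = €205.65
Total: €516.40 + €86.83 + €205.65 = €808.88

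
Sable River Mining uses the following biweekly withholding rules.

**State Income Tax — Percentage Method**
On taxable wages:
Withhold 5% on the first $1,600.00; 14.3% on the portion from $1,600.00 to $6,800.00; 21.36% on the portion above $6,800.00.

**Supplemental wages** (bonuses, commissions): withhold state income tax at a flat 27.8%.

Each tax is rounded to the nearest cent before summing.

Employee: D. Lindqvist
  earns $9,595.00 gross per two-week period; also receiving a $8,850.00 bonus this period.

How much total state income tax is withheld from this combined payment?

$3,880.91

State Income Tax: taxable = $9,595.00
  $823.60 + 21.36% × ($9,595.00 − $6,800.00) = $823.60 + 21.36% × $2,795.00 = $1,420.61
Supplemental (27.8% flat on bonus): 27.8% × $8,850.00 = $2,460.30
Total state income tax: $1,420.61 + $2,460.30 = $3,880.91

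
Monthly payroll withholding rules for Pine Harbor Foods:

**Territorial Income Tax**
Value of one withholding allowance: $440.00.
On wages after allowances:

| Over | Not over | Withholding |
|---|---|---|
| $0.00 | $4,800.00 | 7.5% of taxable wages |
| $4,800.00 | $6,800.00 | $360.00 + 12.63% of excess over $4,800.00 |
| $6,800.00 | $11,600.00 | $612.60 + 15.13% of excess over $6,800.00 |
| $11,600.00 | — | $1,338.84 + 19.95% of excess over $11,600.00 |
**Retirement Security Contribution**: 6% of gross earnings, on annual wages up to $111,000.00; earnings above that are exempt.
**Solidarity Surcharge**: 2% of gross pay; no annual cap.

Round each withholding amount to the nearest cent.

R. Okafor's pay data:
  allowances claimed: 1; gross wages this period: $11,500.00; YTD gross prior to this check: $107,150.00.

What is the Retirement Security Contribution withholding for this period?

Retirement Security Contribution: cap $111,000.00 − YTD $107,150.00 = $3,850.00 subject; 6% × $3,850.00 = $231.00

$231.00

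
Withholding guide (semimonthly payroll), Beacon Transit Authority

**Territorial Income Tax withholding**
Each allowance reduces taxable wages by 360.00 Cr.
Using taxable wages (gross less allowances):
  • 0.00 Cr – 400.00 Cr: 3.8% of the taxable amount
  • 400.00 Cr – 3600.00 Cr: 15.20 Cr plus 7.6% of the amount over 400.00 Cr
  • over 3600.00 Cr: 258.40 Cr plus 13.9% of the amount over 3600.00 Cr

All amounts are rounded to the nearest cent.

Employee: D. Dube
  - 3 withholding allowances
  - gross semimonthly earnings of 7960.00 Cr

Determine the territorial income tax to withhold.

Territorial Income Tax: taxable = 7960.00 Cr − 3×360.00 Cr = 6880.00 Cr
  258.40 Cr + 13.9% × (6880.00 Cr − 3600.00 Cr) = 258.40 Cr + 13.9% × 3280.00 Cr = 714.32 Cr

714.32 Cr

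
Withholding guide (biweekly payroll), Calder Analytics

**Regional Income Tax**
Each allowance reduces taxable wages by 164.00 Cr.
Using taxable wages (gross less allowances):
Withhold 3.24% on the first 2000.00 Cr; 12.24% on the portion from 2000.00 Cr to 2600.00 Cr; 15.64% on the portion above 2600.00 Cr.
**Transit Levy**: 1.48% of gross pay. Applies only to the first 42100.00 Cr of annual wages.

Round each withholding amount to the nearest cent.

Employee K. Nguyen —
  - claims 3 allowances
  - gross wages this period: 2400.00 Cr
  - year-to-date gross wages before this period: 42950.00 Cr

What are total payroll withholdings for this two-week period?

Regional Income Tax: taxable = 2400.00 Cr − 3×164.00 Cr = 1908.00 Cr
  3.24% × 1908.00 Cr = 61.82 Cr
Transit Levy: YTD 42950.00 Cr ≥ cap 42100.00 Cr → 0.00 Cr
Total: 61.82 Cr + 0.00 Cr = 61.82 Cr

61.82 Cr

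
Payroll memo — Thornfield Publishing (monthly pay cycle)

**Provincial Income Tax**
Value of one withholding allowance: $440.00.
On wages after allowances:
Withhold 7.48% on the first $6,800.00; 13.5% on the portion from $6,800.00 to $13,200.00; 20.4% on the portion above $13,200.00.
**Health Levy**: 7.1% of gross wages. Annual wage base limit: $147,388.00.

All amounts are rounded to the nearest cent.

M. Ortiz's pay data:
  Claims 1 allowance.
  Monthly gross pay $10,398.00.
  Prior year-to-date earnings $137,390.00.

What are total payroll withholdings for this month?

Provincial Income Tax: taxable = $10,398.00 − 1×$440.00 = $9,958.00
  $508.64 + 13.5% × ($9,958.00 − $6,800.00) = $508.64 + 13.5% × $3,158.00 = $934.97
Health Levy: cap $147,388.00 − YTD $137,390.00 = $9,998.00 subject; 7.1% × $9,998.00 = $709.86
Total: $934.97 + $709.86 = $1,644.83

$1,644.83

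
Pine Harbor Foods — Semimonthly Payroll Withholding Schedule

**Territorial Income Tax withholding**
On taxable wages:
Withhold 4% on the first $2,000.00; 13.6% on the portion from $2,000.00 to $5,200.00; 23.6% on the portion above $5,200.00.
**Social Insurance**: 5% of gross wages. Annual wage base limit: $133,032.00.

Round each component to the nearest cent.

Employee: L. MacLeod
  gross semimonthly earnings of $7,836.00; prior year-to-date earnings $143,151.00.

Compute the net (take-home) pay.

Territorial Income Tax: taxable = $7,836.00
  $515.20 + 23.6% × ($7,836.00 − $5,200.00) = $515.20 + 23.6% × $2,636.00 = $1,137.30
Social Insurance: YTD $143,151.00 ≥ cap $133,032.00 → $0.00
Total withheld: $1,137.30 + $0.00 = $1,137.30
Net pay: $7,836.00 − $1,137.30 = $6,698.70

$6,698.70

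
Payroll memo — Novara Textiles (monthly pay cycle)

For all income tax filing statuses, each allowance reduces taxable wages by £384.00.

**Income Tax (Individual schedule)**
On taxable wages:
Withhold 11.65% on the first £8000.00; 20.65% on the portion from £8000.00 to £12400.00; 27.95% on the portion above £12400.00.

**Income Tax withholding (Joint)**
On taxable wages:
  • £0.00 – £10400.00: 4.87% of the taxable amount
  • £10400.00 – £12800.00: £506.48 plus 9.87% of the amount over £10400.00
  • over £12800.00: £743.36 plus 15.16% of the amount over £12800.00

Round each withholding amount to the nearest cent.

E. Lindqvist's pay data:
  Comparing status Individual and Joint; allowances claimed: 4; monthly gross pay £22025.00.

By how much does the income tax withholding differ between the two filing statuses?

£2192.47

Income Tax (Individual): taxable = £22025.00 − 4×£384.00 = £20489.00
  £1840.60 + 27.95% × (£20489.00 − £12400.00) = £1840.60 + 27.95% × £8089.00 = £4101.48
Income Tax (Joint): taxable = £22025.00 − 4×£384.00 = £20489.00
  £743.36 + 15.16% × (£20489.00 − £12800.00) = £743.36 + 15.16% × £7689.00 = £1909.01
Difference: |£4101.48 − £1909.01| = £2192.47 (higher under Individual)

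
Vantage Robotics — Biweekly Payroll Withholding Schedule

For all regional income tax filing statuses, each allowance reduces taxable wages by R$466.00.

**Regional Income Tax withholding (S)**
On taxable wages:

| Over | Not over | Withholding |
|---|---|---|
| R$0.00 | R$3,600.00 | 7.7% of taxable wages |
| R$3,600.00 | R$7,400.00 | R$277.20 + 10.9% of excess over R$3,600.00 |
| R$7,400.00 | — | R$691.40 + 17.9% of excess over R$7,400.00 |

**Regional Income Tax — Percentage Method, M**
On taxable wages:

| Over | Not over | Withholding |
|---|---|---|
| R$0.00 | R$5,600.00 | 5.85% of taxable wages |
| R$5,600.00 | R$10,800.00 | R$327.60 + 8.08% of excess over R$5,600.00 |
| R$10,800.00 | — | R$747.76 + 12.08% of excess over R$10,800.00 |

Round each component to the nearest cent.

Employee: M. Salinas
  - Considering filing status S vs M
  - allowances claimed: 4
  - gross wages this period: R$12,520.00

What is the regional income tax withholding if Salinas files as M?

Regional Income Tax (M): taxable = R$12,520.00 − 4×R$466.00 = R$10,656.00
  R$327.60 + 8.08% × (R$10,656.00 − R$5,600.00) = R$327.60 + 8.08% × R$5,056.00 = R$736.12

R$736.12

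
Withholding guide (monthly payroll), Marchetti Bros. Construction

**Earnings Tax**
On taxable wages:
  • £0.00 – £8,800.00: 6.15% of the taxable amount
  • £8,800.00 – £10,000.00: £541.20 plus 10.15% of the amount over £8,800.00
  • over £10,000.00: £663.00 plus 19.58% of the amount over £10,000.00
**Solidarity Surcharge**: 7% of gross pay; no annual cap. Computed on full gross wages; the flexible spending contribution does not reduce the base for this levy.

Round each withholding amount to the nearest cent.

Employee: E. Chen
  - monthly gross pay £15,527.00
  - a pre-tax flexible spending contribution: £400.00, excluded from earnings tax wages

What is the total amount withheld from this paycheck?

£2,753.76

Earnings Tax: taxable = £15,527.00 − £400.00 = £15,127.00
  £663.00 + 19.58% × (£15,127.00 − £10,000.00) = £663.00 + 19.58% × £5,127.00 = £1,666.87
Solidarity Surcharge: 7% × £15,527.00 = £1,086.89
Total: £1,666.87 + £1,086.89 = £2,753.76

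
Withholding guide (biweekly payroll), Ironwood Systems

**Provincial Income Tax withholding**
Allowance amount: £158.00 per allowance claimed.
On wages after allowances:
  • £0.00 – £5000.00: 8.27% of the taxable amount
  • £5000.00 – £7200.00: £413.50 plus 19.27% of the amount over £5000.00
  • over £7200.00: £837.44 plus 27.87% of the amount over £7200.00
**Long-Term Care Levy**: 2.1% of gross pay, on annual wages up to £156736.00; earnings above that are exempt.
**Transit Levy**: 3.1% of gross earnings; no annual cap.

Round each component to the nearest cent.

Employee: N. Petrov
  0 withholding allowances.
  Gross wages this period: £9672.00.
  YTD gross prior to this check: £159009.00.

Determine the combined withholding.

£1826.22

Provincial Income Tax: taxable = £9672.00
  £837.44 + 27.87% × (£9672.00 − £7200.00) = £837.44 + 27.87% × £2472.00 = £1526.39
Long-Term Care Levy: YTD £159009.00 ≥ cap £156736.00 → £0.00
Transit Levy: 3.1% × £9672.00 = £299.83
Total: £1526.39 + £0.00 + £299.83 = £1826.22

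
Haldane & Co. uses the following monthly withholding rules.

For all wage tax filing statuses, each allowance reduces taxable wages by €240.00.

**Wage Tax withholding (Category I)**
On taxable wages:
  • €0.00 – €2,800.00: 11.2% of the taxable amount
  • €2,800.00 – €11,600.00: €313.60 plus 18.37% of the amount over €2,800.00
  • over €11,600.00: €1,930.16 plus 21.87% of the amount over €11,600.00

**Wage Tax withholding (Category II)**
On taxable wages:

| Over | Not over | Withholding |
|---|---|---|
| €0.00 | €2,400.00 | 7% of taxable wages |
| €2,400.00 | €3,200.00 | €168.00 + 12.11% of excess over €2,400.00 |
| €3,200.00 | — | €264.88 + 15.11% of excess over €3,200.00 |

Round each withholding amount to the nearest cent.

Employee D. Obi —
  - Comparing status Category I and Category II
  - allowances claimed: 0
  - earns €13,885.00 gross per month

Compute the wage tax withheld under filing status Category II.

€1,879.38

Wage Tax (Category II): taxable = €13,885.00
  €264.88 + 15.11% × (€13,885.00 − €3,200.00) = €264.88 + 15.11% × €10,685.00 = €1,879.38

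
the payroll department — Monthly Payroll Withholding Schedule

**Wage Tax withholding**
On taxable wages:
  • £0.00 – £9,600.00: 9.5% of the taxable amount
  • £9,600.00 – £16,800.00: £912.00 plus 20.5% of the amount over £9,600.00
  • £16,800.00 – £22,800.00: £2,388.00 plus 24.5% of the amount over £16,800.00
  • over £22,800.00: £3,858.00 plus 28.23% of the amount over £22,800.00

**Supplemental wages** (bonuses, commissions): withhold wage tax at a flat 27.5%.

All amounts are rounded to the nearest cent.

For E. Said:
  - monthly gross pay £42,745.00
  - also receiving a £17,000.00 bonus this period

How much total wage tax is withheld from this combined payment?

£14,163.47

Wage Tax: taxable = £42,745.00
  £3,858.00 + 28.23% × (£42,745.00 − £22,800.00) = £3,858.00 + 28.23% × £19,945.00 = £9,488.47
Supplemental (27.5% flat on bonus): 27.5% × £17,000.00 = £4,675.00
Total wage tax: £9,488.47 + £4,675.00 = £14,163.47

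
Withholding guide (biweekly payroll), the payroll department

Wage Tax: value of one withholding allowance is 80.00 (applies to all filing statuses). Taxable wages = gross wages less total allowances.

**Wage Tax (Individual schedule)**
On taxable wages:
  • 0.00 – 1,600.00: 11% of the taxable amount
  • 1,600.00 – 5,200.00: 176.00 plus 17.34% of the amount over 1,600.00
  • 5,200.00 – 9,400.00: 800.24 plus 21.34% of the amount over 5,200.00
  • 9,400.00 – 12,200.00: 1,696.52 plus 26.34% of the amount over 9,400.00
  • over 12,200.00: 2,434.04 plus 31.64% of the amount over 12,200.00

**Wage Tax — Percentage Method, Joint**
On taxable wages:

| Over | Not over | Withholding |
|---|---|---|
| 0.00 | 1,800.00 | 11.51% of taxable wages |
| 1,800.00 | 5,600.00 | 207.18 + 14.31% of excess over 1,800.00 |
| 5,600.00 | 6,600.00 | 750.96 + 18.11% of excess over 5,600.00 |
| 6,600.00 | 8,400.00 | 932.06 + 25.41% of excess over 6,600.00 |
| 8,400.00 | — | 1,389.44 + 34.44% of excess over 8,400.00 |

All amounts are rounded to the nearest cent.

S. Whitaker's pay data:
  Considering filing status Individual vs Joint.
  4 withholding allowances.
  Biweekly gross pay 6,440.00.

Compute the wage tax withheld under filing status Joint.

845.13

Wage Tax (Joint): taxable = 6,440.00 − 4×80.00 = 6,120.00
  750.96 + 18.11% × (6,120.00 − 5,600.00) = 750.96 + 18.11% × 520.00 = 845.13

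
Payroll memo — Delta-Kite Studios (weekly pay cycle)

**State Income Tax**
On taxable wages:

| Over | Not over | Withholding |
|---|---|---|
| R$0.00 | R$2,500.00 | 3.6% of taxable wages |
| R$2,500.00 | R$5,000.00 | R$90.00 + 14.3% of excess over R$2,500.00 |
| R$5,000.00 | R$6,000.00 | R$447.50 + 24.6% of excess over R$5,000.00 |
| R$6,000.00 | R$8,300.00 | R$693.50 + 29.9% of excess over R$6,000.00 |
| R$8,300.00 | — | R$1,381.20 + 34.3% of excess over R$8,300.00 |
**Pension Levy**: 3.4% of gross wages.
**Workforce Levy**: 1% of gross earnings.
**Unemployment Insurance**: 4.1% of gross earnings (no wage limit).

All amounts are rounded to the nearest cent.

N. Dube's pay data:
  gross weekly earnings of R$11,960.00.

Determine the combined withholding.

State Income Tax: taxable = R$11,960.00
  R$1,381.20 + 34.3% × (R$11,960.00 − R$8,300.00) = R$1,381.20 + 34.3% × R$3,660.00 = R$2,636.58
Pension Levy: 3.4% × R$11,960.00 = R$406.64
Workforce Levy: 1% × R$11,960.00 = R$119.60
Unemployment Insurance: 4.1% × R$11,960.00 = R$490.36
Total: R$2,636.58 + R$406.64 + R$119.60 + R$490.36 = R$3,653.18

R$3,653.18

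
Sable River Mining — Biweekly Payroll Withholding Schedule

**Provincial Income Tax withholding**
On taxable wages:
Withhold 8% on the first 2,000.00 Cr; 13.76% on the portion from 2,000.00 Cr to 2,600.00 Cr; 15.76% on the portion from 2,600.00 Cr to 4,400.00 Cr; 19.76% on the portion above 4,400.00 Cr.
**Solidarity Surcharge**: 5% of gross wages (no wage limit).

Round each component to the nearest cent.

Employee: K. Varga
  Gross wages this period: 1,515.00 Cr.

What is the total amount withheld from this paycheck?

Provincial Income Tax: taxable = 1,515.00 Cr
  8% × 1,515.00 Cr = 121.20 Cr
Solidarity Surcharge: 5% × 1,515.00 Cr = 75.75 Cr
Total: 121.20 Cr + 75.75 Cr = 196.95 Cr

196.95 Cr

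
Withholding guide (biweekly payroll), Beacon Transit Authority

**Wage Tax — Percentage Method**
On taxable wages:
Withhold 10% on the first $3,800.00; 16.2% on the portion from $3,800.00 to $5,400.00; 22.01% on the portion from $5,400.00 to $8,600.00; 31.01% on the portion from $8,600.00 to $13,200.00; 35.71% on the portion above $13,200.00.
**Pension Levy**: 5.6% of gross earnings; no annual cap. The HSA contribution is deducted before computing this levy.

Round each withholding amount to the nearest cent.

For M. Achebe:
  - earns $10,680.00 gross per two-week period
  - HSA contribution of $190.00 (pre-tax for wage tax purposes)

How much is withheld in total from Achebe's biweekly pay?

$2,517.05

Wage Tax: taxable = $10,680.00 − $190.00 = $10,490.00
  $1,343.52 + 31.01% × ($10,490.00 − $8,600.00) = $1,343.52 + 31.01% × $1,890.00 = $1,929.61
Pension Levy: 5.6% × $10,490.00 = $587.44
Total: $1,929.61 + $587.44 = $2,517.05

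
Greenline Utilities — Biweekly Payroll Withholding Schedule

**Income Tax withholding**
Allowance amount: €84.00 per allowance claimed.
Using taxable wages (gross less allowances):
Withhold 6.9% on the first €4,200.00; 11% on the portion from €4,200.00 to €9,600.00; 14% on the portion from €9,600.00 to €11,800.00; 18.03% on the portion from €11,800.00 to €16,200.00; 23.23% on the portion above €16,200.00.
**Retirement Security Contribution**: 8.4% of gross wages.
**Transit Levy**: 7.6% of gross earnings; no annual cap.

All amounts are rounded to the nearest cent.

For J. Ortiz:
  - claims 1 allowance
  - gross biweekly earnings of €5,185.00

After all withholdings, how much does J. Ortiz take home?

Income Tax: taxable = €5,185.00 − 1×€84.00 = €5,101.00
  €289.80 + 11% × (€5,101.00 − €4,200.00) = €289.80 + 11% × €901.00 = €388.91
Retirement Security Contribution: 8.4% × €5,185.00 = €435.54
Transit Levy: 7.6% × €5,185.00 = €394.06
Total withheld: €388.91 + €435.54 + €394.06 = €1,218.51
Net pay: €5,185.00 − €1,218.51 = €3,966.49

€3,966.49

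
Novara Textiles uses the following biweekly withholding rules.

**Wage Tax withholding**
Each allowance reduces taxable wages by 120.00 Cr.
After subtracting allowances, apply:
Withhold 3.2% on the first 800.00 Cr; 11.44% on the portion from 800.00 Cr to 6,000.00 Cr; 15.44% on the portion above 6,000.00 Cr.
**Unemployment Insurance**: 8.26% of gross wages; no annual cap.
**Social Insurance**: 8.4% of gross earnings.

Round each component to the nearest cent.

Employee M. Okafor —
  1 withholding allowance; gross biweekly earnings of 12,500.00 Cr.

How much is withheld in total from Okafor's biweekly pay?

Wage Tax: taxable = 12,500.00 Cr − 1×120.00 Cr = 12,380.00 Cr
  620.48 Cr + 15.44% × (12,380.00 Cr − 6,000.00 Cr) = 620.48 Cr + 15.44% × 6,380.00 Cr = 1,605.55 Cr
Unemployment Insurance: 8.26% × 12,500.00 Cr = 1,032.50 Cr
Social Insurance: 8.4% × 12,500.00 Cr = 1,050.00 Cr
Total: 1,605.55 Cr + 1,032.50 Cr + 1,050.00 Cr = 3,688.05 Cr

3,688.05 Cr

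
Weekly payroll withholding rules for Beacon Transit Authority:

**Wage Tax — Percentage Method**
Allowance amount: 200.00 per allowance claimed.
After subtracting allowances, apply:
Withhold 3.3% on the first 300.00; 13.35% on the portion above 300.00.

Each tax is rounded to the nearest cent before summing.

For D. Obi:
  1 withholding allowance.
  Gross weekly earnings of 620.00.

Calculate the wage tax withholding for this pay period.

25.92

Wage Tax: taxable = 620.00 − 1×200.00 = 420.00
  9.90 + 13.35% × (420.00 − 300.00) = 9.90 + 13.35% × 120.00 = 25.92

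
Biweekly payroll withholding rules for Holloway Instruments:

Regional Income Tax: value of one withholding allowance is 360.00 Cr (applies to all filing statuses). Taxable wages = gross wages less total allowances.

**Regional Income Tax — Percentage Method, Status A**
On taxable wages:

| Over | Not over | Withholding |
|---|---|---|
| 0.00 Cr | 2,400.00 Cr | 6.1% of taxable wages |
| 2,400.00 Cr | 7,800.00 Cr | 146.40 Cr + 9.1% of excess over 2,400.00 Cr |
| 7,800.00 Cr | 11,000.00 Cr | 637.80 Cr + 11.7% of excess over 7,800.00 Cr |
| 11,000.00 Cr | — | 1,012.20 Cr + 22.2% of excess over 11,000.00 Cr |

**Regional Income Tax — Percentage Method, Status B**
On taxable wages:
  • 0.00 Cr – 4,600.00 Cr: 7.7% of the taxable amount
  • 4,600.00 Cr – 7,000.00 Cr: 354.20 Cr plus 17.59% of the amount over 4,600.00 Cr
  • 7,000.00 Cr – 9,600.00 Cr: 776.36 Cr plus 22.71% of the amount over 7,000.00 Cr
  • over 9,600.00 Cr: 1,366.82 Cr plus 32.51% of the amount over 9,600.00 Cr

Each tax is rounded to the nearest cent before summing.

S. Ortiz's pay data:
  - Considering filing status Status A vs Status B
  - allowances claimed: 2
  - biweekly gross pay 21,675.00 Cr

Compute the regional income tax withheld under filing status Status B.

Regional Income Tax (Status B): taxable = 21,675.00 Cr − 2×360.00 Cr = 20,955.00 Cr
  1,366.82 Cr + 32.51% × (20,955.00 Cr − 9,600.00 Cr) = 1,366.82 Cr + 32.51% × 11,355.00 Cr = 5,058.33 Cr

5,058.33 Cr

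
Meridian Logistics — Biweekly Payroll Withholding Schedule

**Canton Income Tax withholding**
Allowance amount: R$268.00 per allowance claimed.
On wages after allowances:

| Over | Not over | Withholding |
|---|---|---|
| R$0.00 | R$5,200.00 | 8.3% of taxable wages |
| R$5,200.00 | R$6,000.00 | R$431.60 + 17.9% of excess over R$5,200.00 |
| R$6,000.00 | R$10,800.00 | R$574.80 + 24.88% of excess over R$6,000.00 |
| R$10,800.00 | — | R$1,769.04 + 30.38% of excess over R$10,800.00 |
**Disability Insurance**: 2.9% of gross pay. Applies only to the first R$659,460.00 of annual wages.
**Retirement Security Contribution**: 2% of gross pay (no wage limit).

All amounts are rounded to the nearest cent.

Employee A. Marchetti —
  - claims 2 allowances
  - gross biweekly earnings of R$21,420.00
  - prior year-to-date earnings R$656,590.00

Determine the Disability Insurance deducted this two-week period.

Disability Insurance: cap R$659,460.00 − YTD R$656,590.00 = R$2,870.00 subject; 2.9% × R$2,870.00 = R$83.23

R$83.23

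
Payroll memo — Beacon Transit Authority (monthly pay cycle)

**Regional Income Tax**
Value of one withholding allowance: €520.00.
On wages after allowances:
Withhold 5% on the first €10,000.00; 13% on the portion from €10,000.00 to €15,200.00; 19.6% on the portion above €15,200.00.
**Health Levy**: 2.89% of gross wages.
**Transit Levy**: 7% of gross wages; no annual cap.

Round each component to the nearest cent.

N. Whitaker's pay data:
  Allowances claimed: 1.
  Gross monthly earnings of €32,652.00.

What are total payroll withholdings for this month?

Regional Income Tax: taxable = €32,652.00 − 1×€520.00 = €32,132.00
  €1,176.00 + 19.6% × (€32,132.00 − €15,200.00) = €1,176.00 + 19.6% × €16,932.00 = €4,494.67
Health Levy: 2.89% × €32,652.00 = €943.64
Transit Levy: 7% × €32,652.00 = €2,285.64
Total: €4,494.67 + €943.64 + €2,285.64 = €7,723.95

€7,723.95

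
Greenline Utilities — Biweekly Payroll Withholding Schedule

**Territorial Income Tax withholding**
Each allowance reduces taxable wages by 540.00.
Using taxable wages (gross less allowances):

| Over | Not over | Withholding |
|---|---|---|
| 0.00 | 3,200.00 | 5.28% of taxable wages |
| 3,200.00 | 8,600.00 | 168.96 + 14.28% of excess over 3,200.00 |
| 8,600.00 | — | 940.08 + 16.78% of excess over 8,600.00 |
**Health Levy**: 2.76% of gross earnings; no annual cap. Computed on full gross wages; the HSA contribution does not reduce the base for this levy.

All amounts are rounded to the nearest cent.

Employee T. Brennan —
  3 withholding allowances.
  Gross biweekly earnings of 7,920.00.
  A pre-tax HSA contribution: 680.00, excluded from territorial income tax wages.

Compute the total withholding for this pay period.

733.13

Territorial Income Tax: taxable = 7,920.00 − 680.00 − 3×540.00 = 5,620.00
  168.96 + 14.28% × (5,620.00 − 3,200.00) = 168.96 + 14.28% × 2,420.00 = 514.54
Health Levy: 2.76% × 7,920.00 = 218.59
Total: 514.54 + 218.59 = 733.13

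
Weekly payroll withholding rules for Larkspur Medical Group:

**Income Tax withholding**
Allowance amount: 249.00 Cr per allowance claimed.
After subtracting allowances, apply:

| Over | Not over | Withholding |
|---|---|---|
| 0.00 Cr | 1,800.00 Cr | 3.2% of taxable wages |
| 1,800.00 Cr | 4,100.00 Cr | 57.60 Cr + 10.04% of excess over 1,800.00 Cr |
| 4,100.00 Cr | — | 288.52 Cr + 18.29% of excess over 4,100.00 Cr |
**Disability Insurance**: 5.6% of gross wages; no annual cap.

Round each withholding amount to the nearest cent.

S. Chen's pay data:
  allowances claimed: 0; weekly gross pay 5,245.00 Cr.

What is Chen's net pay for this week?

Income Tax: taxable = 5,245.00 Cr
  288.52 Cr + 18.29% × (5,245.00 Cr − 4,100.00 Cr) = 288.52 Cr + 18.29% × 1,145.00 Cr = 497.94 Cr
Disability Insurance: 5.6% × 5,245.00 Cr = 293.72 Cr
Total withheld: 497.94 Cr + 293.72 Cr = 791.66 Cr
Net pay: 5,245.00 Cr − 791.66 Cr = 4,453.34 Cr

4,453.34 Cr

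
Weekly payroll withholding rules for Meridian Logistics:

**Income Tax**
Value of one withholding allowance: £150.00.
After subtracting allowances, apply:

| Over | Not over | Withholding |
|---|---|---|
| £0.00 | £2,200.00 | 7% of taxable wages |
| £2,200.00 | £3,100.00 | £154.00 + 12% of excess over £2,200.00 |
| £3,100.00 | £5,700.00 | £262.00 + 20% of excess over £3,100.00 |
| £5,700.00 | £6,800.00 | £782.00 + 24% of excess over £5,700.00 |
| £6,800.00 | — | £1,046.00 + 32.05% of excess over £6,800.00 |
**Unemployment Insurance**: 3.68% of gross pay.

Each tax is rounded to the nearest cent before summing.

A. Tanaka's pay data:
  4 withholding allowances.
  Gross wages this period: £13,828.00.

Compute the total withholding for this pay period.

Income Tax: taxable = £13,828.00 − 4×£150.00 = £13,228.00
  £1,046.00 + 32.05% × (£13,228.00 − £6,800.00) = £1,046.00 + 32.05% × £6,428.00 = £3,106.17
Unemployment Insurance: 3.68% × £13,828.00 = £508.87
Total: £3,106.17 + £508.87 = £3,615.04

£3,615.04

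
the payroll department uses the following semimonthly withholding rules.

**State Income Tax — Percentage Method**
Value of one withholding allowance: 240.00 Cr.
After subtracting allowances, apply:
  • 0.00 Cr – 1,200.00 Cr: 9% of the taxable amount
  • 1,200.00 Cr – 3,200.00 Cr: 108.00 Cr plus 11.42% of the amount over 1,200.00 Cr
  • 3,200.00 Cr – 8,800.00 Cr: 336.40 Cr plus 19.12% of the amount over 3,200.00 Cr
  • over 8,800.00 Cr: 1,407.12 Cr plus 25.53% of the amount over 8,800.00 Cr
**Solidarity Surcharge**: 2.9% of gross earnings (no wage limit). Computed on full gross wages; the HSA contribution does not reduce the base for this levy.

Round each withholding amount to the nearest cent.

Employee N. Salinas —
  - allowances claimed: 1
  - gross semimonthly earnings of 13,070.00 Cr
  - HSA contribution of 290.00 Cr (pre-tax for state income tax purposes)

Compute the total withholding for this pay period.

State Income Tax: taxable = 13,070.00 Cr − 290.00 Cr − 1×240.00 Cr = 12,540.00 Cr
  1,407.12 Cr + 25.53% × (12,540.00 Cr − 8,800.00 Cr) = 1,407.12 Cr + 25.53% × 3,740.00 Cr = 2,361.94 Cr
Solidarity Surcharge: 2.9% × 13,070.00 Cr = 379.03 Cr
Total: 2,361.94 Cr + 379.03 Cr = 2,740.97 Cr

2,740.97 Cr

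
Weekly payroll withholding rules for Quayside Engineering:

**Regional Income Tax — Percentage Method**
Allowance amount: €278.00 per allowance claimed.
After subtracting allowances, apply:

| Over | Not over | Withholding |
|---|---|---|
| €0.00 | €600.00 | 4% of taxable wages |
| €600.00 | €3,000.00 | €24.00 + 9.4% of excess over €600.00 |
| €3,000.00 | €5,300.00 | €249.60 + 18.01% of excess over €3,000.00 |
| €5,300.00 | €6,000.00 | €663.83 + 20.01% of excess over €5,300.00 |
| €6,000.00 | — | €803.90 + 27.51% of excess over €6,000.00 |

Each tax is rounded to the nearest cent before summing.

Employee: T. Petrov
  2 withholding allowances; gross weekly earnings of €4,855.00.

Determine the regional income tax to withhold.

€483.55

Regional Income Tax: taxable = €4,855.00 − 2×€278.00 = €4,299.00
  €249.60 + 18.01% × (€4,299.00 − €3,000.00) = €249.60 + 18.01% × €1,299.00 = €483.55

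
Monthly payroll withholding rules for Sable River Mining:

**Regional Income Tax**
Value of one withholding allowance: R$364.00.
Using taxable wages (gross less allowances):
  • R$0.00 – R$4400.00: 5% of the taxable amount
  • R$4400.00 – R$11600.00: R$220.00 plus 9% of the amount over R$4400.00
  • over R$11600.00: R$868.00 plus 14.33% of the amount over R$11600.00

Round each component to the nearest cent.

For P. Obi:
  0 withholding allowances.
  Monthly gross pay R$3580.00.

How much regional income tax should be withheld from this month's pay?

R$179.00

Regional Income Tax: taxable = R$3580.00
  5% × R$3580.00 = R$179.00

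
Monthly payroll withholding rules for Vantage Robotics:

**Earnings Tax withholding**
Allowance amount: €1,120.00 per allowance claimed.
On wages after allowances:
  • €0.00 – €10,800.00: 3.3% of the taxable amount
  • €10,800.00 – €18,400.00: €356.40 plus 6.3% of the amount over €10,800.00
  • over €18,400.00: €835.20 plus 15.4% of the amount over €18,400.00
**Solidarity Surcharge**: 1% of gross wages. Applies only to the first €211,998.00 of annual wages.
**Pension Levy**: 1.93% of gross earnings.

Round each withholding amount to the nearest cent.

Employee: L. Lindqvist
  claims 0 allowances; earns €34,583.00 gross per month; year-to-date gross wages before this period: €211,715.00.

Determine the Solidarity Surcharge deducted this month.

Solidarity Surcharge: cap €211,998.00 − YTD €211,715.00 = €283.00 subject; 1% × €283.00 = €2.83

€2.83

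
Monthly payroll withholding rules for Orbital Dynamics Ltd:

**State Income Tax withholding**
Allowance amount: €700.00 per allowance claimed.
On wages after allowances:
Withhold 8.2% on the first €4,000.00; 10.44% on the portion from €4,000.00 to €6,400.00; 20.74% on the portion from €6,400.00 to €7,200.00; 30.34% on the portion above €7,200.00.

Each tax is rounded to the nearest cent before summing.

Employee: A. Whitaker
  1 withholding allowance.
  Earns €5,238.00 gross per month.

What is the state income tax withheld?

State Income Tax: taxable = €5,238.00 − 1×€700.00 = €4,538.00
  €328.00 + 10.44% × (€4,538.00 − €4,000.00) = €328.00 + 10.44% × €538.00 = €384.17

€384.17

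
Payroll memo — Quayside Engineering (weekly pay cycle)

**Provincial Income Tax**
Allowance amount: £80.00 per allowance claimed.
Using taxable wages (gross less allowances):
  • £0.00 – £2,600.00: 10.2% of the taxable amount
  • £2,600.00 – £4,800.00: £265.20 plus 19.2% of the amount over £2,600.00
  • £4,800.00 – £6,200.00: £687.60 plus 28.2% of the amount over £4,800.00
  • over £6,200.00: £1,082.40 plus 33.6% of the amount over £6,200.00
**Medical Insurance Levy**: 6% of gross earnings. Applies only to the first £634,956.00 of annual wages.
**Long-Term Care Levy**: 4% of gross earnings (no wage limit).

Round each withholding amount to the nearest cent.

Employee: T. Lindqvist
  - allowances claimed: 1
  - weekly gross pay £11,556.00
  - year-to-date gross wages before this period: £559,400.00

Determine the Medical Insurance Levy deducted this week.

Medical Insurance Levy: 6% × £11,556.00 = £693.36

£693.36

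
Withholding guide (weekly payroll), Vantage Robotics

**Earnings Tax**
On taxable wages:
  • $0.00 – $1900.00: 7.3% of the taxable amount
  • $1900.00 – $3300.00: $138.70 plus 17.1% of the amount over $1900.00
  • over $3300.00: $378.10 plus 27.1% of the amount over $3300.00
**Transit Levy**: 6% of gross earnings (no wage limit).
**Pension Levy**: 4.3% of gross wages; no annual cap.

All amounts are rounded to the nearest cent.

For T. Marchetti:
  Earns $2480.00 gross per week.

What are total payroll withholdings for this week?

Earnings Tax: taxable = $2480.00
  $138.70 + 17.1% × ($2480.00 − $1900.00) = $138.70 + 17.1% × $580.00 = $237.88
Transit Levy: 6% × $2480.00 = $148.80
Pension Levy: 4.3% × $2480.00 = $106.64
Total: $237.88 + $148.80 + $106.64 = $493.32

$493.32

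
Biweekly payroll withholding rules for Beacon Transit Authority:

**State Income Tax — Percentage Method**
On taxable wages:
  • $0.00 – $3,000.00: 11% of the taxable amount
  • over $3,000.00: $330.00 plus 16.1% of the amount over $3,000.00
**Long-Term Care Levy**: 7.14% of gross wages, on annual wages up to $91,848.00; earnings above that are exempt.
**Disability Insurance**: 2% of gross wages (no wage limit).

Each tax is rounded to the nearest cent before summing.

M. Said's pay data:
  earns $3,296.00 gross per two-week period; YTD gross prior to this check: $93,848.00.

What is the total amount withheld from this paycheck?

$443.58

State Income Tax: taxable = $3,296.00
  $330.00 + 16.1% × ($3,296.00 − $3,000.00) = $330.00 + 16.1% × $296.00 = $377.66
Long-Term Care Levy: YTD $93,848.00 ≥ cap $91,848.00 → $0.00
Disability Insurance: 2% × $3,296.00 = $65.92
Total: $377.66 + $0.00 + $65.92 = $443.58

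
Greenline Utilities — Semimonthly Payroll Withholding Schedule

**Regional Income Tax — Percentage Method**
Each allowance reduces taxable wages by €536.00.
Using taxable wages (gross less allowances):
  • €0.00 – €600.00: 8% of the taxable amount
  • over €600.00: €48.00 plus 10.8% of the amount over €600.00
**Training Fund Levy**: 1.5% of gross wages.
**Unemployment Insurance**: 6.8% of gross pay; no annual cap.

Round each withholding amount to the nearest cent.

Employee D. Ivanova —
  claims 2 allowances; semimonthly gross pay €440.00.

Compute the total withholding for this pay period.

€36.52

Regional Income Tax: taxable = €440.00 − 2×€536.00 = €-632.00
  Taxable ≤ 0 → €0.00
Training Fund Levy: 1.5% × €440.00 = €6.60
Unemployment Insurance: 6.8% × €440.00 = €29.92
Total: €0.00 + €6.60 + €29.92 = €36.52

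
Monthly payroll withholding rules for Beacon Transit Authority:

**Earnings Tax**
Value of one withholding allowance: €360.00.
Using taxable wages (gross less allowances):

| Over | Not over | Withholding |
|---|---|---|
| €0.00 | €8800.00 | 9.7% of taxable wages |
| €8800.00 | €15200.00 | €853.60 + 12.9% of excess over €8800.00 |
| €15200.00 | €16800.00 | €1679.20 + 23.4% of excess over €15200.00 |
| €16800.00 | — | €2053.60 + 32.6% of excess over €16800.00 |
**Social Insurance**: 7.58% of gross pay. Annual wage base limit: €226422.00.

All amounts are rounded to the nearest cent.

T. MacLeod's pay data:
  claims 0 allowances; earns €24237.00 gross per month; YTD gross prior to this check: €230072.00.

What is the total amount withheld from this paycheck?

Earnings Tax: taxable = €24237.00
  €2053.60 + 32.6% × (€24237.00 − €16800.00) = €2053.60 + 32.6% × €7437.00 = €4478.06
Social Insurance: YTD €230072.00 ≥ cap €226422.00 → €0.00
Total: €4478.06 + €0.00 = €4478.06

€4478.06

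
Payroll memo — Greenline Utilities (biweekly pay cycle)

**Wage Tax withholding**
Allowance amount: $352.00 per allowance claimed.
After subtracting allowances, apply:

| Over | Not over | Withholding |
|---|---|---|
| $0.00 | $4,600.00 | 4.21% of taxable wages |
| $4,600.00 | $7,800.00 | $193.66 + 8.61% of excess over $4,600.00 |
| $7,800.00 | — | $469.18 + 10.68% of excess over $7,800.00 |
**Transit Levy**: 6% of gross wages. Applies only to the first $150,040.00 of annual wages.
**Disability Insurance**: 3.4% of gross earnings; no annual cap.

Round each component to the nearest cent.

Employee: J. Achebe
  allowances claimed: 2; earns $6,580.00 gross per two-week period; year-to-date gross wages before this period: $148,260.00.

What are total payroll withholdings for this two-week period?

$634.04

Wage Tax: taxable = $6,580.00 − 2×$352.00 = $5,876.00
  $193.66 + 8.61% × ($5,876.00 − $4,600.00) = $193.66 + 8.61% × $1,276.00 = $303.52
Transit Levy: cap $150,040.00 − YTD $148,260.00 = $1,780.00 subject; 6% × $1,780.00 = $106.80
Disability Insurance: 3.4% × $6,580.00 = $223.72
Total: $303.52 + $106.80 + $223.72 = $634.04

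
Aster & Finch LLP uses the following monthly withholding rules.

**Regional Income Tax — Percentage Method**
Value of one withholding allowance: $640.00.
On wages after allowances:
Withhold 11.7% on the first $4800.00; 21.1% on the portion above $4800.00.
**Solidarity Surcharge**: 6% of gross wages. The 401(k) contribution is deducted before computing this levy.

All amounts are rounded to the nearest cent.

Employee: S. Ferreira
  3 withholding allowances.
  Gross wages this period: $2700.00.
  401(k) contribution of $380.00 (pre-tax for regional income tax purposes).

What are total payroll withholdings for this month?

Regional Income Tax: taxable = $2700.00 − $380.00 − 3×$640.00 = $400.00
  11.7% × $400.00 = $46.80
Solidarity Surcharge: 6% × $2320.00 = $139.20
Total: $46.80 + $139.20 = $186.00

$186.00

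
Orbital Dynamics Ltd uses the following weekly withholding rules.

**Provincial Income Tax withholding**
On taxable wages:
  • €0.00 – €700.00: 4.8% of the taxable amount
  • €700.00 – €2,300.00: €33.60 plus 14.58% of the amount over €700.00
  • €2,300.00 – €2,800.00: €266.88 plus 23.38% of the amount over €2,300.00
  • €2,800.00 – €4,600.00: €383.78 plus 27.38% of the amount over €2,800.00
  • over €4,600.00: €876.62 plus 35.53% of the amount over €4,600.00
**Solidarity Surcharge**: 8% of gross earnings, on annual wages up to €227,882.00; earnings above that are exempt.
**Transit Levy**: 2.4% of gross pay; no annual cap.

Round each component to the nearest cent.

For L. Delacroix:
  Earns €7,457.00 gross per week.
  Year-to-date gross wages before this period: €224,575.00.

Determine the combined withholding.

Provincial Income Tax: taxable = €7,457.00
  €876.62 + 35.53% × (€7,457.00 − €4,600.00) = €876.62 + 35.53% × €2,857.00 = €1,891.71
Solidarity Surcharge: cap €227,882.00 − YTD €224,575.00 = €3,307.00 subject; 8% × €3,307.00 = €264.56
Transit Levy: 2.4% × €7,457.00 = €178.97
Total: €1,891.71 + €264.56 + €178.97 = €2,335.24

€2,335.24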